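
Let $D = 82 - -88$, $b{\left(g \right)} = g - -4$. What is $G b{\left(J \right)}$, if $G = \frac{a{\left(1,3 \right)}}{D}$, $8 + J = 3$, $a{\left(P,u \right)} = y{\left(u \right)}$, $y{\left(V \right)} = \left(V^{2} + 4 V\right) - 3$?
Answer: $- \frac{9}{85} \approx -0.10588$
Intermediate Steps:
$y{\left(V \right)} = -3 + V^{2} + 4 V$
$a{\left(P,u \right)} = -3 + u^{2} + 4 u$
$J = -5$ ($J = -8 + 3 = -5$)
$b{\left(g \right)} = 4 + g$ ($b{\left(g \right)} = g + 4 = 4 + g$)
$D = 170$ ($D = 82 + 88 = 170$)
$G = \frac{9}{85}$ ($G = \frac{-3 + 3^{2} + 4 \cdot 3}{170} = \left(-3 + 9 + 12\right) \frac{1}{170} = 18 \cdot \frac{1}{170} = \frac{9}{85} \approx 0.10588$)
$G b{\left(J \right)} = \frac{9 \left(4 - 5\right)}{85} = \frac{9}{85} \left(-1\right) = - \frac{9}{85}$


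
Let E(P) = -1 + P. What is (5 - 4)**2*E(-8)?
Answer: -9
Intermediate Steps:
(5 - 4)**2*E(-8) = (5 - 4)**2*(-1 - 8) = 1**2*(-9) = 1*(-9) = -9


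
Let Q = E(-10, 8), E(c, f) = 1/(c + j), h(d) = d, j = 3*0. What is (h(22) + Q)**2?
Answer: 47961/100 ≈ 479.61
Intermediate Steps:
j = 0
E(c, f) = 1/c (E(c, f) = 1/(c + 0) = 1/c)
Q = -1/10 (Q = 1/(-10) = -1/10 ≈ -0.10000)
(h(22) + Q)**2 = (22 - 1/10)**2 = (219/10)**2 = 47961/100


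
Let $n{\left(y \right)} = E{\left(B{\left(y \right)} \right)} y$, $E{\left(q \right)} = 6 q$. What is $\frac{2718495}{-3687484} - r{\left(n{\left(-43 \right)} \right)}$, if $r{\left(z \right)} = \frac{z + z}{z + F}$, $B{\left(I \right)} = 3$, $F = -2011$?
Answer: $- \frac{13279233807}{10269642940} \approx -1.2931$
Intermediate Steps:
$n{\left(y \right)} = 18 y$ ($n{\left(y \right)} = 6 \cdot 3 y = 18 y$)
$r{\left(z \right)} = \frac{2 z}{-2011 + z}$ ($r{\left(z \right)} = \frac{z + z}{z - 2011} = \frac{2 z}{-2011 + z}$)
$\frac{2718495}{-3687484} - r{\left(n{\left(-43 \right)} \right)} = \frac{2718495}{-3687484} - \frac{2 \cdot 18 \left(-43\right)}{-2011 + 18 \left(-43\right)} = 2718495 \left(- \frac{1}{3687484}\right) - 2 \left(-774\right) \frac{1}{-2011 - 774} = - \frac{2718495}{3687484} - 2 \left(-774\right) \frac{1}{-2785} = - \frac{2718495}{3687484} - 2 \left(-774\right) \left(- \frac{1}{2785}\right) = - \frac{2718495}{3687484} - \frac{1548}{2785} = - \frac{13279233807}{10269642940}$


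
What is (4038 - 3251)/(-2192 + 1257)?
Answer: -787/935 ≈ -0.84171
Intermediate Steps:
(4038 - 3251)/(-2192 + 1257) = 787/(-935) = 787*(-1/935) = -787/935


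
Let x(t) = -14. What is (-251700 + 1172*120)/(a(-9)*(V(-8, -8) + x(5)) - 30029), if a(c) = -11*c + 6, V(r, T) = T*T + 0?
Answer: 111060/24779 ≈ 4.4820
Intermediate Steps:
V(r, T) = T**2 (V(r, T) = T**2 + 0 = T**2)
a(c) = 6 - 11*c
(-251700 + 1172*120)/(a(-9)*(V(-8, -8) + x(5)) - 30029) = (-251700 + 1172*120)/((6 - 11*(-9))*((-8)**2 - 14) - 30029) = (-251700 + 140640)/((6 + 99)*(64 - 14) - 30029) = -111060/(105*50 - 30029) = -111060/(5250 - 30029) = -111060/(-24779) = -111060*(-1/24779) = 111060/24779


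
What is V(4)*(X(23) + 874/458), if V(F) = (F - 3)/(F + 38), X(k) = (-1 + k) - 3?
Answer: 114/229 ≈ 0.49782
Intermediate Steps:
X(k) = -4 + k
V(F) = (-3 + F)/(38 + F)
V(4)*(X(23) + 874/458) = ((-3 + 4)/(38 + 4))*((-4 + 23) + 874/458) = (1/42)*(19 + 874*(1/458)) = ((1/42)*1)*(19 + 437/229) = (1/42)*(4788/229) = 114/229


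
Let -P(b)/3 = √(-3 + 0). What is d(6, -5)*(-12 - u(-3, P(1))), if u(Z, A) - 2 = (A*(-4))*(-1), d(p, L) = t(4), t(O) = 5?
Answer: -70 + 60*I*√3 ≈ -70.0 + 103.92*I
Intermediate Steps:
P(b) = -3*I*√3 (P(b) = -3*√(-3 + 0) = -3*I*√3)
d(p, L) = 5
u(Z, A) = 2 + 4*A (u(Z, A) = 2 + (A*(-4))*(-1) = 2 - 4*A*(-1) = 2 + 4*A)
d(6, -5)*(-12 - u(-3, P(1))) = 5*(-12 - (2 + 4*(-3*I*√3))) = 5*(-12 - (2 - 12*I*√3)) = 5*(-12 + (-2 + 12*I*√3)) = 5*(-14 + 12*I*√3) = -70 + 60*I*√3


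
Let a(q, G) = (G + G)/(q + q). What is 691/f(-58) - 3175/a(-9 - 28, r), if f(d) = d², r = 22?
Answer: 197600551/37004 ≈ 5340.0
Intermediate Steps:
a(q, G) = G/q (a(q, G) = (2*G)/((2*q)) = (2*G)*(1/(2*q)) = G/q)
691/f(-58) - 3175/a(-9 - 28, r) = 691/((-58)²) - 3175/(22/(-9 - 28)) = 691/3364 - 3175/(22/(-37)) = 691*(1/3364) - 3175/(22*(-1/37)) = 691/3364 - 3175/(-22/37) = 691/3364 - 3175*(-37/22) = 691/3364 + 117475/22 = 197600551/37004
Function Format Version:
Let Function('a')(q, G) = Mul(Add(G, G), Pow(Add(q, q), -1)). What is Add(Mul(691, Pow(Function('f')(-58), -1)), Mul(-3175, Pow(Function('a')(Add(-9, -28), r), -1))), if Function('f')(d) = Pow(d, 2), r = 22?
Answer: Rational(197600551, 37004) ≈ 5340.0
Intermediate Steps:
Function('a')(q, G) = Mul(G, Pow(q, -1)) (Function('a')(q, G) = Mul(Mul(2, G), Pow(Mul(2, q), -1)) = Mul(Mul(2, G), Mul(Rational(1, 2), Pow(q, -1))) = Mul(G, Pow(q, -1)))
Add(Mul(691, Pow(Function('f')(-58), -1)), Mul(-3175, Pow(Function('a')(Add(-9, -28), r), -1))) = Add(Mul(691, Pow(Pow(-58, 2), -1)), Mul(-3175, Pow(Mul(22, Pow(Add(-9, -28), -1)), -1))) = Add(Mul(691, Pow(3364, -1)), Mul(-3175, Pow(Mul(22, Pow(-37, -1)), -1))) = Add(Mul(691, Rational(1, 3364)), Mul(-3175, Pow(Mul(22, Rational(-1, 37)), -1))) = Add(Rational(691, 3364), Mul(-3175, Pow(Rational(-22, 37), -1))) = Add(Rational(691, 3364), Mul(-3175, Rational(-37, 22))) = Add(Rational(691, 3364), Rational(117475, 22)) = Rational(197600551, 37004)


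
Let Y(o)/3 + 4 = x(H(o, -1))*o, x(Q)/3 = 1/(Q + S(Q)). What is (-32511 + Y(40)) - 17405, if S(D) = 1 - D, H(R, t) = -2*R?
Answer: -49568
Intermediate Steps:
x(Q) = 3 (x(Q) = 3/(Q + (1 - Q)) = 3/1 = 3*1 = 3)
Y(o) = -12 + 9*o (Y(o) = -12 + 3*(3*o) = -12 + 9*o)
(-32511 + Y(40)) - 17405 = (-32511 + (-12 + 9*40)) - 17405 = (-32511 + (-12 + 360)) - 17405 = (-32511 + 348) - 17405 = -32163 - 17405 = -49568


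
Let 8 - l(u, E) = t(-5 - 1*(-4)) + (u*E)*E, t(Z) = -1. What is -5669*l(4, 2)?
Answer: 39683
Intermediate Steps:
l(u, E) = 9 - u*E² (l(u, E) = 8 - (-1 + (u*E)*E) = 8 - (-1 + (E*u)*E) = 8 - (-1 + u*E²) = 8 + (1 - u*E²) = 9 - u*E²)
-5669*l(4, 2) = -5669*(9 - 1*4*2²) = -5669*(9 - 1*4*4) = -5669*(9 - 16) = -5669*(-7) = 39683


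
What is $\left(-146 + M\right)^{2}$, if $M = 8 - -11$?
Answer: $16129$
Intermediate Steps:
$M = 19$ ($M = 8 + 11 = 19$)
$\left(-146 + M\right)^{2} = \left(-146 + 19\right)^{2} = \left(-127\right)^{2} = 16129$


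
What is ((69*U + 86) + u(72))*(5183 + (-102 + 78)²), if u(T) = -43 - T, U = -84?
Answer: -33546175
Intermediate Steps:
((69*U + 86) + u(72))*(5183 + (-102 + 78)²) = ((69*(-84) + 86) + (-43 - 1*72))*(5183 + (-102 + 78)²) = ((-5796 + 86) + (-43 - 72))*(5183 + (-24)²) = (-5710 - 115)*(5183 + 576) = -5825*5759 = -33546175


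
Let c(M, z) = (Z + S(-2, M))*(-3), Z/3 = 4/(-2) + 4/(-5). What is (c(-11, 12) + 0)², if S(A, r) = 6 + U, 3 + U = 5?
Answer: 36/25 ≈ 1.4400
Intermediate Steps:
U = 2 (U = -3 + 5 = 2)
Z = -42/5 (Z = 3*(4/(-2) + 4/(-5)) = 3*(4*(-½) + 4*(-⅕)) = 3*(-2 - ⅘) = 3*(-14/5) = -42/5 ≈ -8.4000)
S(A, r) = 8 (S(A, r) = 6 + 2 = 8)
c(M, z) = 6/5 (c(M, z) = (-42/5 + 8)*(-3) = -⅖*(-3) = 6/5)
(c(-11, 12) + 0)² = (6/5 + 0)² = (6/5)² = 36/25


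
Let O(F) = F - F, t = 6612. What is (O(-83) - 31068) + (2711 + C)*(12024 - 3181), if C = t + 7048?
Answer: 144737685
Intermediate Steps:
C = 13660 (C = 6612 + 7048 = 13660)
O(F) = 0
(O(-83) - 31068) + (2711 + C)*(12024 - 3181) = (0 - 31068) + (2711 + 13660)*(12024 - 3181) = -31068 + 16371*8843 = -31068 + 144768753 = 144737685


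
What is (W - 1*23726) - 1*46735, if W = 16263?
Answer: -54198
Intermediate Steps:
(W - 1*23726) - 1*46735 = (16263 - 1*23726) - 1*46735 = (16263 - 23726) - 46735 = -7463 - 46735 = -54198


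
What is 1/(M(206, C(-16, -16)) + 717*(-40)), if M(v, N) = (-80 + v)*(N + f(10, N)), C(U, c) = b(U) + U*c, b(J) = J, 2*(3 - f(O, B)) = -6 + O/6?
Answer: 1/2211 ≈ 0.00045228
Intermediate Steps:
f(O, B) = 6 - O/12 (f(O, B) = 3 - (-6 + O/6)/2 = 3 + (3 - O/12) = 6 - O/12)
C(U, c) = U + U*c
M(v, N) = (-80 + v)*(31/6 + N) (M(v, N) = (-80 + v)*(N + (6 - 1/12*10)) = (-80 + v)*(N + (6 - ⅚)) = (-80 + v)*(N + 31/6) = (-80 + v)*(31/6 + N))
1/(M(206, C(-16, -16)) + 717*(-40)) = 1/((-1240/3 - (-1280)*(1 - 16) + (31/6)*206 - 16*(1 - 16)*206) + 717*(-40)) = 1/((-1240/3 - (-1280)*(-15) + 3193/3 - 16*(-15)*206) - 28680) = 1/((-1240/3 - 80*240 + 3193/3 + 240*206) - 28680) = 1/((-1240/3 - 19200 + 3193/3 + 49440) - 28680) = 1/(30891 - 28680) = 1/2211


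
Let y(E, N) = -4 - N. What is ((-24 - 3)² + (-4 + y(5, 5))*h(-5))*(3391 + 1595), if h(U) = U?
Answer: 3958884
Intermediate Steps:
((-24 - 3)² + (-4 + y(5, 5))*h(-5))*(3391 + 1595) = ((-24 - 3)² + (-4 + (-4 - 1*5))*(-5))*(3391 + 1595) = ((-27)² + (-4 + (-4 - 5))*(-5))*4986 = (729 + (-4 - 9)*(-5))*4986 = (729 - 13*(-5))*4986 = (729 + 65)*4986 = 794*4986 = 3958884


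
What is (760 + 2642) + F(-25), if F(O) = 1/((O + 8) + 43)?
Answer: 88453/26 ≈ 3402.0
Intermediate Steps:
F(O) = 1/(51 + O) (F(O) = 1/((8 + O) + 43) = 1/(51 + O))
(760 + 2642) + F(-25) = (760 + 2642) + 1/(51 - 25) = 3402 + 1/26 = 88453/26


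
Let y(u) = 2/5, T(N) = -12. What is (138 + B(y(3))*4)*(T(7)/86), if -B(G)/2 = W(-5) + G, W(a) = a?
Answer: -5244/215 ≈ -24.391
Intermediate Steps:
y(u) = ⅖ (y(u) = 2*(⅕) = ⅖)
B(G) = 10 - 2*G (B(G) = -2*(-5 + G) = 10 - 2*G)
(138 + B(y(3))*4)*(T(7)/86) = (138 + (10 - 2*⅖)*4)*(-12/86) = (138 + (10 - ⅘)*4)*(-12*1/86) = (138 + (46/5)*4)*(-6/43) = (138 + 184/5)*(-6/43) = (874/5)*(-6/43) = -5244/215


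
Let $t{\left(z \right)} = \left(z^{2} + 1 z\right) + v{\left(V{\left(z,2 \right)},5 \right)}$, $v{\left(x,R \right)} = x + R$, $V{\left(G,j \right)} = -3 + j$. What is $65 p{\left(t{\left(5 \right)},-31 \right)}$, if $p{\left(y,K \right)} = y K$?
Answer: $-68510$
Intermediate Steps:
$v{\left(x,R \right)} = R + x$
$t{\left(z \right)} = 4 + z + z^{2}$ ($t{\left(z \right)} = \left(z^{2} + 1 z\right) + \left(5 + \left(-3 + 2\right)\right) = \left(z^{2} + z\right) + \left(5 - 1\right) = \left(z + z^{2}\right) + 4 = 4 + z + z^{2}$)
$p{\left(y,K \right)} = K y$
$65 p{\left(t{\left(5 \right)},-31 \right)} = 65 \left(- 31 \left(4 + 5 + 5^{2}\right)\right) = 65 \left(- 31 \left(4 + 5 + 25\right)\right) = 65 \left(\left(-31\right) 34\right) = 65 \left(-1054\right) = -68510$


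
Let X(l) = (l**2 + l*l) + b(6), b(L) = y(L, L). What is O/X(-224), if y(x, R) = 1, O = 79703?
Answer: 79703/100353 ≈ 0.79423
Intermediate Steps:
b(L) = 1
X(l) = 1 + 2*l**2 (X(l) = (l**2 + l*l) + 1 = (l**2 + l**2) + 1 = 2*l**2 + 1 = 1 + 2*l**2)
O/X(-224) = 79703/(1 + 2*(-224)**2) = 79703/(1 + 2*50176) = 79703/(1 + 100352) = 79703/100353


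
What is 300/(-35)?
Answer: -60/7 ≈ -8.5714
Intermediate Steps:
300/(-35) = 300*(-1/35) = -60/7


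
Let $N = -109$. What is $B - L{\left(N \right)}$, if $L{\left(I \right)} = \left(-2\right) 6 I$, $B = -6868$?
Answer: $-8176$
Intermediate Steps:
$L{\left(I \right)} = - 12 I$
$B - L{\left(N \right)} = -6868 - \left(-12\right) \left(-109\right) = -6868 - 1308 = -8176$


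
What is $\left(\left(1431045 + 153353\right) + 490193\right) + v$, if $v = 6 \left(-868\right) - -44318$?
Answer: $2113701$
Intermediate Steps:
$v = 39110$ ($v = -5208 + 44318 = 39110$)
$\left(\left(1431045 + 153353\right) + 490193\right) + v = \left(\left(1431045 + 153353\right) + 490193\right) + 39110 = \left(1584398 + 490193\right) + 39110 = 2074591 + 39110 = 2113701$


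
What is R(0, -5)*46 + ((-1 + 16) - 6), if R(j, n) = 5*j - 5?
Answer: -221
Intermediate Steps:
R(j, n) = -5 + 5*j
R(0, -5)*46 + ((-1 + 16) - 6) = (-5 + 5*0)*46 + ((-1 + 16) - 6) = (-5 + 0)*46 + (15 - 6) = -5*46 + 9 = -230 + 9 = -221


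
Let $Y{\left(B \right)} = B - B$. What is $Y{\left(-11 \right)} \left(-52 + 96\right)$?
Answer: $0$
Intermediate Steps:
$Y{\left(B \right)} = 0$
$Y{\left(-11 \right)} \left(-52 + 96\right) = 0 \left(-52 + 96\right) = 0 \cdot 44 = 0$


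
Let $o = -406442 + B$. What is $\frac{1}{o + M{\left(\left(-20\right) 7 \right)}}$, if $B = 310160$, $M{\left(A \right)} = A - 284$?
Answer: $- \frac{1}{96706} \approx -1.0341 \cdot 10^{-5}$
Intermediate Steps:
$M{\left(A \right)} = -284 + A$
$o = -96282$ ($o = -406442 + 310160 = -96282$)
$\frac{1}{o + M{\left(\left(-20\right) 7 \right)}} = \frac{1}{-96282 - 424} = \frac{1}{-96706} = - \frac{1}{96706}$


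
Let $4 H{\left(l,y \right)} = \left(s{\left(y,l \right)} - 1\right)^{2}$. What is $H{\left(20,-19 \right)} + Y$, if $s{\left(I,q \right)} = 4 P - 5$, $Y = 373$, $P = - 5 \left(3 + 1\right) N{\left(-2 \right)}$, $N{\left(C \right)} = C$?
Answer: $6302$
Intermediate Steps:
$P = 40$ ($P = - 5 \left(3 + 1\right) \left(-2\right) = \left(-5\right) 4 \left(-2\right) = \left(-20\right) \left(-2\right) = 40$)
$s{\left(I,q \right)} = 155$ ($s{\left(I,q \right)} = 4 \cdot 40 - 5 = 160 - 5 = 155$)
$H{\left(l,y \right)} = 5929$ ($H{\left(l,y \right)} = \frac{\left(155 - 1\right)^{2}}{4} = \frac{154^{2}}{4} = \frac{1}{4} \cdot 23716 = 5929$)
$H{\left(20,-19 \right)} + Y = 5929 + 373 = 6302$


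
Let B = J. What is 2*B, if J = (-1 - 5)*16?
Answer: -192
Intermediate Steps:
J = -96 (J = -6*16 = -96)
B = -96
2*B = 2*(-96) = -192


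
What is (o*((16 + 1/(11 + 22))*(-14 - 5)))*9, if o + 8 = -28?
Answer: 1085508/11 ≈ 98683.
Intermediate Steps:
o = -36 (o = -8 - 28 = -36)
(o*((16 + 1/(11 + 22))*(-14 - 5)))*9 = -36*(16 + 1/(11 + 22))*(-14 - 5)*9 = -36*(16 + 1/33)*(-19)*9 = -6348*(-19)/11*9 = -36*(-10051/33)*9 = (120612/11)*9 = 1085508/11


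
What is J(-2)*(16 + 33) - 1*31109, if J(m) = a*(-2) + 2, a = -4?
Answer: -30619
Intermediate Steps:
J(m) = 10 (J(m) = -4*(-2) + 2 = 8 + 2 = 10)
J(-2)*(16 + 33) - 1*31109 = 10*(16 + 33) - 1*31109 = 10*49 - 31109 = 490 - 31109 = -30619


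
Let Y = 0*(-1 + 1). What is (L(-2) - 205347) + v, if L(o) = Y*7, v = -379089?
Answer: -584436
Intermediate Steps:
Y = 0 (Y = 0*0 = 0)
L(o) = 0 (L(o) = 0*7 = 0)
(L(-2) - 205347) + v = (0 - 205347) - 379089 = -205347 - 379089 = -584436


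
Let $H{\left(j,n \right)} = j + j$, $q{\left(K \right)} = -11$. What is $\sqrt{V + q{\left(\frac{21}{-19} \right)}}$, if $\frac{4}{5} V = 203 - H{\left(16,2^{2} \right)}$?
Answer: $\frac{\sqrt{811}}{2} \approx 14.239$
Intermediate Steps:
$H{\left(j,n \right)} = 2 j$
$V = \frac{855}{4}$ ($V = \frac{5 \left(203 - 2 \cdot 16\right)}{4} = \frac{5 \left(203 - 32\right)}{4} = \frac{5}{4} \cdot 171 = \frac{855}{4} \approx 213.75$)
$\sqrt{V + q{\left(\frac{21}{-19} \right)}} = \sqrt{\frac{855}{4} - 11} = \sqrt{\frac{811}{4}} = \frac{\sqrt{811}}{2}$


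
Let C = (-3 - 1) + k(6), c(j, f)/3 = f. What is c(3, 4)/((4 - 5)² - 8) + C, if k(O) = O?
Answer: 2/7 ≈ 0.28571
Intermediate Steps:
c(j, f) = 3*f
C = 2 (C = (-3 - 1) + 6 = -4 + 6 = 2)
c(3, 4)/((4 - 5)² - 8) + C = (3*4)/((4 - 5)² - 8) + 2 = 12/((-1)² - 8) + 2 = 12/(1 - 8) + 2 = 12/(-7) + 2 = -⅐*12 + 2 = -12/7 + 2 = 2/7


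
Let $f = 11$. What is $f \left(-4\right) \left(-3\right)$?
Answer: $132$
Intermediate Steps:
$f \left(-4\right) \left(-3\right) = 11 \left(-4\right) \left(-3\right) = \left(-44\right) \left(-3\right) = 132$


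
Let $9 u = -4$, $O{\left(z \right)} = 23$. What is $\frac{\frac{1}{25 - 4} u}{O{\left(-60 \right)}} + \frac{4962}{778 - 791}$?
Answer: $- \frac{21569866}{56511} \approx -381.69$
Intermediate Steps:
$u = - \frac{4}{9}$ ($u = \frac{1}{9} \left(-4\right) = - \frac{4}{9} \approx -0.44444$)
$\frac{\frac{1}{25 - 4} u}{O{\left(-60 \right)}} + \frac{4962}{778 - 791} = \frac{\frac{1}{25 - 4} \left(- \frac{4}{9}\right)}{23} + \frac{4962}{778 - 791} = \frac{1}{21} \left(- \frac{4}{9}\right) \frac{1}{23} + \frac{4962}{-13} = \frac{1}{21} \left(- \frac{4}{9}\right) \frac{1}{23} + 4962 \left(- \frac{1}{13}\right) = \left(- \frac{4}{189}\right) \frac{1}{23} - \frac{4962}{13} = - \frac{4}{4347} - \frac{4962}{13} = - \frac{21569866}{56511}$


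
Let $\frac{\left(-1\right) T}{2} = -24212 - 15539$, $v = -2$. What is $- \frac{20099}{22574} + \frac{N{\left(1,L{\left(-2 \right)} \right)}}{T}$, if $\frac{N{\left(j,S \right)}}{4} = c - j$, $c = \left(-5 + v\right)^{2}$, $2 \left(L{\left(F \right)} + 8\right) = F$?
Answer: $- \frac{796788245}{897339074} \approx -0.88795$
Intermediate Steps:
$L{\left(F \right)} = -8 + \frac{F}{2}$
$c = 49$ ($c = \left(-5 - 2\right)^{2} = \left(-7\right)^{2} = 49$)
$T = 79502$ ($T = - 2 \left(-24212 - 15539\right) = \left(-2\right) \left(-39751\right) = 79502$)
$N{\left(j,S \right)} = 196 - 4 j$ ($N{\left(j,S \right)} = 4 \left(49 - j\right) = 196 - 4 j$)
$- \frac{20099}{22574} + \frac{N{\left(1,L{\left(-2 \right)} \right)}}{T} = - \frac{20099}{22574} + \frac{196 - 4}{79502} = \left(-20099\right) \frac{1}{22574} + \left(196 - 4\right) \frac{1}{79502} = - \frac{20099}{22574} + 192 \cdot \frac{1}{79502} = - \frac{20099}{22574} + \frac{96}{39751} = - \frac{796788245}{897339074}$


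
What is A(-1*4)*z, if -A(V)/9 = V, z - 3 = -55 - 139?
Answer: -6876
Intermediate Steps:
z = -191 (z = 3 + (-55 - 139) = 3 - 194 = -191)
A(V) = -9*V
A(-1*4)*z = -(-9)*4*(-191) = -9*(-4)*(-191) = 36*(-191) = -6876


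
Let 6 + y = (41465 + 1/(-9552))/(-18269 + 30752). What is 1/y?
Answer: -119237616/319352017 ≈ -0.37337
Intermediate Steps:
y = -319352017/119237616 (y = -6 + (41465 + 1/(-9552))/(-18269 + 30752) = -6 + (41465 - 1/9552)/12483 = -6 + (396073679/9552)*(1/12483) = -6 + 396073679/119237616 = -319352017/119237616 ≈ -2.6783)
1/y = 1/(-319352017/119237616) = -119237616/319352017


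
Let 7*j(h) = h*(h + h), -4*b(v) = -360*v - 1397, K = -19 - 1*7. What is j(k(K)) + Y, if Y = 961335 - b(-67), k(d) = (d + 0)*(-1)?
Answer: 27081849/28 ≈ 9.6721e+5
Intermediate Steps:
K = -26 (K = -19 - 7 = -26)
b(v) = 1397/4 + 90*v (b(v) = -(-360*v - 1397)/4 = -(-1397 - 360*v)/4 = 1397/4 + 90*v)
k(d) = -d (k(d) = d*(-1) = -d)
Y = 3868063/4 (Y = 961335 - (1397/4 + 90*(-67)) = 961335 - (1397/4 - 6030) = 961335 - 1*(-22723/4) = 961335 + 22723/4 = 3868063/4 ≈ 9.6702e+5)
j(h) = 2*h²/7 (j(h) = (h*(h + h))/7 = (h*(2*h))/7 = (2*h²)/7 = 2*h²/7)
j(k(K)) + Y = 2*(-1*(-26))²/7 + 3868063/4 = (2/7)*26² + 3868063/4 = (2/7)*676 + 3868063/4 = 1352/7 + 3868063/4 = 27081849/28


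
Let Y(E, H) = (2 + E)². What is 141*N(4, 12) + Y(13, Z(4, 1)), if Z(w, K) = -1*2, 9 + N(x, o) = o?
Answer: 648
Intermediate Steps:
N(x, o) = -9 + o
Z(w, K) = -2
141*N(4, 12) + Y(13, Z(4, 1)) = 141*(-9 + 12) + (2 + 13)² = 141*3 + 15² = 423 + 225 = 648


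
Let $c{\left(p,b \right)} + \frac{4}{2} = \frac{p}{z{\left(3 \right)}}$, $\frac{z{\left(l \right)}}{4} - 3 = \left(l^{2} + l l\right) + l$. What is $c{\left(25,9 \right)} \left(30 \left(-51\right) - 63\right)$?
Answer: $\frac{88677}{32} \approx 2771.2$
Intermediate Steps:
$z{\left(l \right)} = 12 + 4 l + 8 l^{2}$ ($z{\left(l \right)} = 12 + 4 \left(\left(l^{2} + l l\right) + l\right) = 12 + 4 \left(\left(l^{2} + l^{2}\right) + l\right) = 12 + 4 \left(2 l^{2} + l\right) = 12 + 4 \left(l + 2 l^{2}\right) = 12 + \left(4 l + 8 l^{2}\right) = 12 + 4 l + 8 l^{2}$)
$c{\left(p,b \right)} = -2 + \frac{p}{96}$ ($c{\left(p,b \right)} = -2 + \frac{p}{12 + 4 \cdot 3 + 8 \cdot 3^{2}} = -2 + \frac{p}{12 + 12 + 8 \cdot 9} = -2 + \frac{p}{12 + 12 + 72} = -2 + \frac{p}{96}$)
$c{\left(25,9 \right)} \left(30 \left(-51\right) - 63\right) = \left(-2 + \frac{1}{96} \cdot 25\right) \left(30 \left(-51\right) - 63\right) = \left(-2 + \frac{25}{96}\right) \left(-1530 - 63\right) = \left(- \frac{167}{96}\right) \left(-1593\right) = \frac{88677}{32}$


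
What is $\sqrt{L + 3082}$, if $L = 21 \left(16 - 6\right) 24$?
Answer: $\sqrt{8122} \approx 90.122$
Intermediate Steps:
$L = 5040$ ($L = 21 \cdot 10 \cdot 24 = 210 \cdot 24 = 5040$)
$\sqrt{L + 3082} = \sqrt{5040 + 3082} = \sqrt{8122}$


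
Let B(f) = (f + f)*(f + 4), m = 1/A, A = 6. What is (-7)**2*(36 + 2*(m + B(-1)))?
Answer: 3577/3 ≈ 1192.3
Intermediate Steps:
m = 1/6 ≈ 0.16667
B(f) = 2*f*(4 + f) (B(f) = (2*f)*(4 + f) = 2*f*(4 + f))
(-7)**2*(36 + 2*(m + B(-1))) = (-7)**2*(36 + 2*(1/6 + 2*(-1)*(4 - 1))) = 49*(36 + 2*(1/6 + 2*(-1)*3)) = 49*(36 + 2*(1/6 - 6)) = 49*(36 + 2*(-35/6)) = 49*(36 - 35/3) = 49*(73/3) = 3577/3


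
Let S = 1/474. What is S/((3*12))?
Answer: 1/17064 ≈ 5.8603e-5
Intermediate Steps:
S = 1/474 ≈ 0.0021097
S/((3*12)) = 1/(474*((3*12))) = (1/474)/36 = (1/474)*(1/36) = 1/17064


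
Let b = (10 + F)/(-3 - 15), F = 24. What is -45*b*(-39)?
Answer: -3315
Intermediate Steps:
b = -17/9 (b = (10 + 24)/(-3 - 15) = 34/(-18) = 34*(-1/18) = -17/9 ≈ -1.8889)
-45*b*(-39) = -45*(-17/9)*(-39) = 85*(-39) = -3315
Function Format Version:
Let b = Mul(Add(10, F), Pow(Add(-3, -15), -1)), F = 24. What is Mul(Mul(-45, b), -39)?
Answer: -3315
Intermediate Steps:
b = Rational(-17, 9) (b = Mul(Add(10, 24), Pow(Add(-3, -15), -1)) = Mul(34, Pow(-18, -1)) = Mul(34, Rational(-1, 18)) = Rational(-17, 9) ≈ -1.8889)
Mul(Mul(-45, b), -39) = Mul(Mul(-45, Rational(-17, 9)), -39) = Mul(85, -39) = -3315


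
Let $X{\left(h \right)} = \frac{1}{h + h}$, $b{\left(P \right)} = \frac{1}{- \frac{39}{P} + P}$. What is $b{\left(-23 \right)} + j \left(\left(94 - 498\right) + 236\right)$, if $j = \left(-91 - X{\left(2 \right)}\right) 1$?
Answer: $\frac{7511677}{490} \approx 15330.0$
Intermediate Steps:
$b{\left(P \right)} = \frac{1}{P - \frac{39}{P}}$
$X{\left(h \right)} = \frac{1}{2 h}$
$j = - \frac{365}{4}$ ($j = \left(-91 - \frac{1}{2 \cdot 2}\right) 1 = \left(-91 - \frac{1}{2} \cdot \frac{1}{2}\right) 1 = \left(-91 - \frac{1}{4}\right) 1 = \left(- \frac{365}{4}\right) 1 = - \frac{365}{4} \approx -91.25$)
$b{\left(-23 \right)} + j \left(\left(94 - 498\right) + 236\right) = - \frac{23}{-39 + \left(-23\right)^{2}} - \frac{365 \left(\left(94 - 498\right) + 236\right)}{4} = - \frac{23}{-39 + 529} - \frac{365 \left(-404 + 236\right)}{4} = - \frac{23}{490} - -15330 = \left(-23\right) \frac{1}{490} + 15330 = - \frac{23}{490} + 15330 = \frac{7511677}{490}$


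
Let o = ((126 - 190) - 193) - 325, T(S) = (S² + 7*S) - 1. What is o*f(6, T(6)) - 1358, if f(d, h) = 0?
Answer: -1358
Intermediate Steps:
T(S) = -1 + S² + 7*S
o = -582 (o = (-64 - 193) - 325 = -257 - 325 = -582)
o*f(6, T(6)) - 1358 = -582*0 - 1358 = 0 - 1358 = -1358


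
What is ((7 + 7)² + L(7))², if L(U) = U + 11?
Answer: 45796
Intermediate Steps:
L(U) = 11 + U
((7 + 7)² + L(7))² = ((7 + 7)² + (11 + 7))² = (14² + 18)² = (196 + 18)² = 214² = 45796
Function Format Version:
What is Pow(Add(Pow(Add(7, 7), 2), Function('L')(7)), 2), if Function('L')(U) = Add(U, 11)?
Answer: 45796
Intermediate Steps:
Function('L')(U) = Add(11, U)
Pow(Add(Pow(Add(7, 7), 2), Function('L')(7)), 2) = Pow(Add(Pow(Add(7, 7), 2), Add(11, 7)), 2) = Pow(Add(Pow(14, 2), 18), 2) = Pow(Add(196, 18), 2) = Pow(214, 2) = 45796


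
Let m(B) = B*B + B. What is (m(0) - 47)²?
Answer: 2209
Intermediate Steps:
m(B) = B + B² (m(B) = B² + B = B + B²)
(m(0) - 47)² = (0*(1 + 0) - 47)² = (0*1 - 47)² = (0 - 47)² = (-47)² = 2209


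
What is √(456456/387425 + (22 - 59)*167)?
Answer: I*√37091180266643/77485 ≈ 78.599*I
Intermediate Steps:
√(456456/387425 + (22 - 59)*167) = √(456456*(1/387425) - 37*167) = √(456456/387425 - 6179) = √(-2393442619/387425) = I*√37091180266643/77485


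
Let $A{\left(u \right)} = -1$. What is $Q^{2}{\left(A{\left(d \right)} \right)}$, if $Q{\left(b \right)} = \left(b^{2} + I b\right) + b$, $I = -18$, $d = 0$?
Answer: $324$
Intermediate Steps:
$Q{\left(b \right)} = b^{2} - 17 b$ ($Q{\left(b \right)} = \left(b^{2} - 18 b\right) + b = b^{2} - 17 b$)
$Q^{2}{\left(A{\left(d \right)} \right)} = \left(- (-17 - 1)\right)^{2} = \left(\left(-1\right) \left(-18\right)\right)^{2} = 18^{2} = 324$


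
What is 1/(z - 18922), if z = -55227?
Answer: -1/74149 ≈ -1.3486e-5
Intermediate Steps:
1/(z - 18922) = 1/(-55227 - 18922) = 1/(-74149) = -1/74149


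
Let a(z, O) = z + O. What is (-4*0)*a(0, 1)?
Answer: 0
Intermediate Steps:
a(z, O) = O + z
(-4*0)*a(0, 1) = (-4*0)*(1 + 0) = 0*1 = 0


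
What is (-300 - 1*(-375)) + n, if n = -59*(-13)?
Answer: 842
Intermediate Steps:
n = 767
(-300 - 1*(-375)) + n = (-300 - 1*(-375)) + 767 = (-300 + 375) + 767 = 75 + 767 = 842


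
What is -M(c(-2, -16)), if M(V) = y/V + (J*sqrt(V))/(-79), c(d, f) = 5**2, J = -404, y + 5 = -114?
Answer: -41099/1975 ≈ -20.810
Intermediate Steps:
y = -119 (y = -5 - 114 = -119)
c(d, f) = 25
M(V) = -119/V + 404*sqrt(V)/79 (M(V) = -119/V - 404*sqrt(V)/(-79) = -119/V - 404*sqrt(V)*(-1/79) = -119/V + 404*sqrt(V)/79)
-M(c(-2, -16)) = -(-9401 + 404*25**(3/2))/(79*25) = -(-9401 + 404*125)/(79*25) = -(-9401 + 50500)/(79*25) = -41099/(79*25) = -1*41099/1975 = -41099/1975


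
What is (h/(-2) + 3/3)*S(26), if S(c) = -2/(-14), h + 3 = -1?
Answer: 3/7 ≈ 0.42857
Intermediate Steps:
h = -4 (h = -3 - 1 = -4)
S(c) = 1/7 (S(c) = -2*(-1/14) = 1/7)
(h/(-2) + 3/3)*S(26) = (-4/(-2) + 3/3)*(1/7) = (-4*(-1/2) + 3*(1/3))*(1/7) = (2 + 1)*(1/7) = 3*(1/7) = 3/7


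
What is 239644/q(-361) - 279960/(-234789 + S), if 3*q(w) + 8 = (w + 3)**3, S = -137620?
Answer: 1048132462001/1423928156040 ≈ 0.73608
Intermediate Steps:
q(w) = -8/3 + (3 + w)**3/3 (q(w) = -8/3 + (w + 3)**3/3 = -8/3 + (3 + w)**3/3)
239644/q(-361) - 279960/(-234789 + S) = 239644/(-8/3 + (3 - 361)**3/3) - 279960/(-234789 - 137620) = 239644/(-8/3 + (1/3)*(-358)**3) - 279960/(-372409) = 239644/(-8/3 + (1/3)*(-45882712)) - 279960*(-1/372409) = 239644/(-8/3 - 45882712/3) + 279960/372409 = 239644/(-15294240) + 279960/372409 = 239644*(-1/15294240) + 279960/372409 = -59911/3823560 + 279960/372409 = 1048132462001/1423928156040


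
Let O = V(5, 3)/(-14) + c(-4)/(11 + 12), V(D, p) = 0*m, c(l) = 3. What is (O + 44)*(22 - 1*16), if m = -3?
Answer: 6090/23 ≈ 264.78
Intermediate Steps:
V(D, p) = 0 (V(D, p) = 0*(-3) = 0)
O = 3/23 (O = 0/(-14) + 3/(11 + 12) = 0*(-1/14) + 3/23 = 0 + 3*(1/23) = 0 + 3/23 = 3/23 ≈ 0.13043)
(O + 44)*(22 - 1*16) = (3/23 + 44)*(22 - 1*16) = 1015*(22 - 16)/23 = (1015/23)*6 = 6090/23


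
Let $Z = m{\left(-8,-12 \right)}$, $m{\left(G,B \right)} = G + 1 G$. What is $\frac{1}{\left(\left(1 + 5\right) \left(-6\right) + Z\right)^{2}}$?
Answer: $\frac{1}{2704} \approx 0.00036982$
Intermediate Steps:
$m{\left(G,B \right)} = 2 G$ ($m{\left(G,B \right)} = G + G = 2 G$)
$Z = -16$ ($Z = 2 \left(-8\right) = -16$)
$\frac{1}{\left(\left(1 + 5\right) \left(-6\right) + Z\right)^{2}} = \frac{1}{\left(\left(1 + 5\right) \left(-6\right) - 16\right)^{2}} = \frac{1}{\left(6 \left(-6\right) - 16\right)^{2}} = \frac{1}{\left(-36 - 16\right)^{2}} = \frac{1}{\left(-52\right)^{2}} = \frac{1}{2704}$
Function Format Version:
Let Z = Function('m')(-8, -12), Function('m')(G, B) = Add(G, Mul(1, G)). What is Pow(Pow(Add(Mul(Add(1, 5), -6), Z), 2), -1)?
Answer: Rational(1, 2704) ≈ 0.00036982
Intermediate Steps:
Function('m')(G, B) = Mul(2, G) (Function('m')(G, B) = Add(G, G) = Mul(2, G))
Z = -16 (Z = Mul(2, -8) = -16)
Pow(Pow(Add(Mul(Add(1, 5), -6), Z), 2), -1) = Pow(Pow(Add(Mul(Add(1, 5), -6), -16), 2), -1) = Pow(Pow(Add(Mul(6, -6), -16), 2), -1) = Pow(Pow(Add(-36, -16), 2), -1) = Pow(Pow(-52, 2), -1) = Pow(2704, -1) = Rational(1, 2704)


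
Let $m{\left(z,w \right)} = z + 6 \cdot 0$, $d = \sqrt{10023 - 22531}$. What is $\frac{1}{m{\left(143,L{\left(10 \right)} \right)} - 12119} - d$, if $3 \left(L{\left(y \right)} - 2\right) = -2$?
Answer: $- \frac{1}{11976} - 2 i \sqrt{3127} \approx -8.35 \cdot 10^{-5} - 111.84 i$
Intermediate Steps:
$L{\left(y \right)} = \frac{4}{3}$ ($L{\left(y \right)} = 2 + \frac{1}{3} \left(-2\right) = 2 - \frac{2}{3} = \frac{4}{3}$)
$d = 2 i \sqrt{3127}$ ($d = \sqrt{-12508} = 2 i \sqrt{3127} \approx 111.84 i$)
$m{\left(z,w \right)} = z$ ($m{\left(z,w \right)} = z + 0 = z$)
$\frac{1}{m{\left(143,L{\left(10 \right)} \right)} - 12119} - d = \frac{1}{143 - 12119} - 2 i \sqrt{3127} = \frac{1}{-11976} - 2 i \sqrt{3127} = - \frac{1}{11976} - 2 i \sqrt{3127}$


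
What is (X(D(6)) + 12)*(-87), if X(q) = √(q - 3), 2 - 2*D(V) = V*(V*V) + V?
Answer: -1044 - 87*I*√113 ≈ -1044.0 - 924.82*I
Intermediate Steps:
D(V) = 1 - V/2 - V³/2 (D(V) = 1 - (V*(V*V) + V)/2 = 1 - (V*V² + V)/2 = 1 - (V³ + V)/2 = 1 - (V + V³)/2 = 1 + (-V/2 - V³/2) = 1 - V/2 - V³/2)
X(q) = √(-3 + q)
(X(D(6)) + 12)*(-87) = (√(-3 + (1 - ½*6 - ½*6³)) + 12)*(-87) = (√(-3 + (1 - 3 - ½*216)) + 12)*(-87) = (√(-3 + (1 - 3 - 108)) + 12)*(-87) = (√(-3 - 110) + 12)*(-87) = (√(-113) + 12)*(-87) = (I*√113 + 12)*(-87) = (12 + I*√113)*(-87) = -1044 - 87*I*√113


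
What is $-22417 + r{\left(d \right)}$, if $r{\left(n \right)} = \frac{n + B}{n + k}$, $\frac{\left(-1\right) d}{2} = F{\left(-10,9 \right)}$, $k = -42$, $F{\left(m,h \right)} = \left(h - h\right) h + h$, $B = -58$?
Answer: $- \frac{336236}{15} \approx -22416.0$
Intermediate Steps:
$F{\left(m,h \right)} = h$ ($F{\left(m,h \right)} = 0 h + h = 0 + h = h$)
$d = -18$ ($d = \left(-2\right) 9 = -18$)
$r{\left(n \right)} = \frac{-58 + n}{-42 + n}$ ($r{\left(n \right)} = \frac{n - 58}{n - 42} = \frac{-58 + n}{-42 + n}$)
$-22417 + r{\left(d \right)} = -22417 + \frac{-58 - 18}{-42 - 18} = -22417 + \frac{1}{-60} \left(-76\right) = -22417 - - \frac{19}{15} = -22417 + \frac{19}{15} = - \frac{336236}{15}$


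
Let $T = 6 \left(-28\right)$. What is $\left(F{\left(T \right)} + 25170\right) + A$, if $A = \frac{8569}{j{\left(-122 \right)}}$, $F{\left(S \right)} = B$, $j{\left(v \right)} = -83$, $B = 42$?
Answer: $\frac{2084027}{83} \approx 25109.0$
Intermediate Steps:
$T = -168$
$F{\left(S \right)} = 42$
$A = - \frac{8569}{83}$ ($A = \frac{8569}{-83} = 8569 \left(- \frac{1}{83}\right) = - \frac{8569}{83} \approx -103.24$)
$\left(F{\left(T \right)} + 25170\right) + A = \left(42 + 25170\right) - \frac{8569}{83} = 25212 - \frac{8569}{83} = \frac{2084027}{83}$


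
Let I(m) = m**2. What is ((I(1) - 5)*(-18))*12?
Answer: 864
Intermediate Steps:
((I(1) - 5)*(-18))*12 = ((1**2 - 5)*(-18))*12 = ((1 - 5)*(-18))*12 = -4*(-18)*12 = 72*12 = 864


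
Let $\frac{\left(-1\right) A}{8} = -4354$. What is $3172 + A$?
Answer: $38004$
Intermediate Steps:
$A = 34832$ ($A = \left(-8\right) \left(-4354\right) = 34832$)
$3172 + A = 3172 + 34832 = 38004$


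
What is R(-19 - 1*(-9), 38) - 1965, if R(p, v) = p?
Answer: -1975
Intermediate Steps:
R(-19 - 1*(-9), 38) - 1965 = (-19 - 1*(-9)) - 1965 = (-19 + 9) - 1965 = -10 - 1965 = -1975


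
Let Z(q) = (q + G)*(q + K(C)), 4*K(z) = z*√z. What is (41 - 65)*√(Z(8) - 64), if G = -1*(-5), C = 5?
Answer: -12*√(160 + 65*√5) ≈ -209.69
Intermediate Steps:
K(z) = z^(3/2)/4 (K(z) = (z*√z)/4 = z^(3/2)/4)
G = 5
Z(q) = (5 + q)*(q + 5*√5/4) (Z(q) = (q + 5)*(q + 5^(3/2)/4) = (5 + q)*(q + (5*√5)/4) = (5 + q)*(q + 5*√5/4))
(41 - 65)*√(Z(8) - 64) = (41 - 65)*√((8² + 5*8 + 25*√5/4 + (5/4)*8*√5) - 64) = -24*√((64 + 40 + 25*√5/4 + 10*√5) - 64) = -24*√((104 + 65*√5/4) - 64) = -24*√(40 + 65*√5/4)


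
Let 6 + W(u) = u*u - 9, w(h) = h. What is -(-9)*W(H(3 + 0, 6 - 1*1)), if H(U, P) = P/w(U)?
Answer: -110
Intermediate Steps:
H(U, P) = P/U
W(u) = -15 + u**2 (W(u) = -6 + (u*u - 9) = -6 + (u**2 - 9) = -6 + (-9 + u**2) = -15 + u**2)
-(-9)*W(H(3 + 0, 6 - 1*1)) = -(-9)*(-15 + ((6 - 1*1)/(3 + 0))**2) = -(-9)*(-15 + ((6 - 1)/3)**2) = -(-9)*(-15 + (5*(1/3))**2) = -(-9)*(-15 + (5/3)**2) = -(-9)*(-15 + 25/9) = -(-9)*(-110)/9 = -1*110 = -110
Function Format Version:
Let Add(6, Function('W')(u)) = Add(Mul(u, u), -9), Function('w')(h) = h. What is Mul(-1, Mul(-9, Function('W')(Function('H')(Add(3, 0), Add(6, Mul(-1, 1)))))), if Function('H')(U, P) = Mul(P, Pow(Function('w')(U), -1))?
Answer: -110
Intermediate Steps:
Function('H')(U, P) = Mul(P, Pow(U, -1))
Function('W')(u) = Add(-15, Pow(u, 2)) (Function('W')(u) = Add(-6, Add(Mul(u, u), -9)) = Add(-6, Add(Pow(u, 2), -9)) = Add(-6, Add(-9, Pow(u, 2))) = Add(-15, Pow(u, 2)))
Mul(-1, Mul(-9, Function('W')(Function('H')(Add(3, 0), Add(6, Mul(-1, 1)))))) = Mul(-1, Mul(-9, Add(-15, Pow(Mul(Add(6, Mul(-1, 1)), Pow(Add(3, 0), -1)), 2)))) = Mul(-1, Mul(-9, Add(-15, Pow(Mul(Add(6, -1), Pow(3, -1)), 2)))) = Mul(-1, Mul(-9, Add(-15, Pow(Mul(5, Rational(1, 3)), 2)))) = Mul(-1, Mul(-9, Add(-15, Pow(Rational(5, 3), 2)))) = Mul(-1, Mul(-9, Add(-15, Rational(25, 9)))) = Mul(-1, Mul(-9, Rational(-110, 9))) = Mul(-1, 110) = -110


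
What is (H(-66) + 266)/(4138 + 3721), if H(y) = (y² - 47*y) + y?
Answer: 7658/7859 ≈ 0.97442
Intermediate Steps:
H(y) = y² - 46*y
(H(-66) + 266)/(4138 + 3721) = (-66*(-46 - 66) + 266)/(4138 + 3721) = (-66*(-112) + 266)/7859 = (7392 + 266)*(1/7859) = 7658*(1/7859) = 7658/7859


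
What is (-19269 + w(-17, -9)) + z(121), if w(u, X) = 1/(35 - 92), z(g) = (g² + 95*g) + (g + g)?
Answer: 405212/57 ≈ 7109.0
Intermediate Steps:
z(g) = g² + 97*g (z(g) = (g² + 95*g) + 2*g = g² + 97*g)
w(u, X) = -1/57 (w(u, X) = 1/(-57) = -1/57)
(-19269 + w(-17, -9)) + z(121) = (-19269 - 1/57) + 121*(97 + 121) = -1098334/57 + 121*218 = -1098334/57 + 26378 = 405212/57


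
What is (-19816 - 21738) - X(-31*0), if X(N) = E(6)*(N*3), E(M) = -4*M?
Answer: -41554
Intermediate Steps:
X(N) = -72*N (X(N) = (-4*6)*(N*3) = -72*N)
(-19816 - 21738) - X(-31*0) = (-19816 - 21738) - (-72)*(-31*0) = -41554 - (-72)*0 = -41554 - 1*0 = -41554 + 0 = -41554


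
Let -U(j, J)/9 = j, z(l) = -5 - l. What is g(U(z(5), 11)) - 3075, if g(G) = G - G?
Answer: -3075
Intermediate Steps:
U(j, J) = -9*j
g(G) = 0
g(U(z(5), 11)) - 3075 = 0 - 3075 = -3075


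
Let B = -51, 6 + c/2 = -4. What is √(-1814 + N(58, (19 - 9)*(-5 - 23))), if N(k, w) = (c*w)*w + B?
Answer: I*√1569865 ≈ 1252.9*I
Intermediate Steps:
c = -20 (c = -12 + 2*(-4) = -12 - 8 = -20)
N(k, w) = -51 - 20*w² (N(k, w) = (-20*w)*w - 51 = -20*w² - 51 = -51 - 20*w²)
√(-1814 + N(58, (19 - 9)*(-5 - 23))) = √(-1814 + (-51 - 20*(-5 - 23)²*(19 - 9)²)) = √(-1814 + (-51 - 20*(10*(-28))²)) = √(-1814 + (-51 - 20*(-280)²)) = √(-1814 + (-51 - 20*78400)) = √(-1814 + (-51 - 1568000)) = √(-1814 - 1568051) = √(-1569865) = I*√1569865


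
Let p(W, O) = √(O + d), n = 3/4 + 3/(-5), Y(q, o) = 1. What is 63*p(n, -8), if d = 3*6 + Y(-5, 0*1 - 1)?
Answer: 63*√11 ≈ 208.95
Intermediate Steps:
n = 3/20 (n = 3*(¼) + 3*(-⅕) = ¾ - ⅗ = 3/20 ≈ 0.15000)
d = 19 (d = 3*6 + 1 = 18 + 1 = 19)
p(W, O) = √(19 + O) (p(W, O) = √(O + 19) = √(19 + O))
63*p(n, -8) = 63*√(19 - 8) = 63*√11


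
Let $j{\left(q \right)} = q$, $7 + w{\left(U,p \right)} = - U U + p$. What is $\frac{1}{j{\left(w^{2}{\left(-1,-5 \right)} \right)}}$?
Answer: $\frac{1}{169} \approx 0.0059172$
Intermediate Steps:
$w{\left(U,p \right)} = -7 + p - U^{2}$ ($w{\left(U,p \right)} = -7 + \left(- U U + p\right) = -7 - \left(U^{2} - p\right) = -7 + p - U^{2}$)
$\frac{1}{j{\left(w^{2}{\left(-1,-5 \right)} \right)}} = \frac{1}{\left(-7 - 5 - \left(-1\right)^{2}\right)^{2}} = \frac{1}{\left(-7 - 5 - 1\right)^{2}} = \frac{1}{\left(-13\right)^{2}} = \frac{1}{169}$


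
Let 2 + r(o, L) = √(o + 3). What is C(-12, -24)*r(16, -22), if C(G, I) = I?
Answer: 48 - 24*√19 ≈ -56.614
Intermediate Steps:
r(o, L) = -2 + √(3 + o) (r(o, L) = -2 + √(o + 3) = -2 + √(3 + o))
C(-12, -24)*r(16, -22) = -24*(-2 + √(3 + 16)) = -24*(-2 + √19) = 48 - 24*√19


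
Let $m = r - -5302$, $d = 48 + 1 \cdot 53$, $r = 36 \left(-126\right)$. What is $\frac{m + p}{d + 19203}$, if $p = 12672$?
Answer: $\frac{6719}{9652} \approx 0.69613$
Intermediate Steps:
$r = -4536$
$d = 101$ ($d = 48 + 53 = 101$)
$m = 766$ ($m = -4536 - -5302 = -4536 + 5302 = 766$)
$\frac{m + p}{d + 19203} = \frac{766 + 12672}{101 + 19203} = \frac{13438}{19304} = 13438 \cdot \frac{1}{19304} = \frac{6719}{9652}$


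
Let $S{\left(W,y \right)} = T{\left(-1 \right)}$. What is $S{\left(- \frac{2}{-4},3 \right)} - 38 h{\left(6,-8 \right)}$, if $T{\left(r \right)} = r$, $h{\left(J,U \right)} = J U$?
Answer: $1823$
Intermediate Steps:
$S{\left(W,y \right)} = -1$
$S{\left(- \frac{2}{-4},3 \right)} - 38 h{\left(6,-8 \right)} = -1 - 38 \cdot 6 \left(-8\right) = -1 - -1824 = -1 + 1824 = 1823$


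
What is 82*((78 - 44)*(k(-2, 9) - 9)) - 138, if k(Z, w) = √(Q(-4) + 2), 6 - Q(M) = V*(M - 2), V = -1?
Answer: -25230 + 2788*√2 ≈ -21287.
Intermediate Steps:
Q(M) = 4 + M (Q(M) = 6 - (-1)*(M - 2) = 6 - (-1)*(-2 + M) = 6 - (2 - M) = 6 + (-2 + M) = 4 + M)
k(Z, w) = √2 (k(Z, w) = √((4 - 4) + 2) = √(0 + 2) = √2)
82*((78 - 44)*(k(-2, 9) - 9)) - 138 = 82*((78 - 44)*(√2 - 9)) - 138 = 82*(34*(-9 + √2)) - 138 = 82*(-306 + 34*√2) - 138 = (-25092 + 2788*√2) - 138 = -25230 + 2788*√2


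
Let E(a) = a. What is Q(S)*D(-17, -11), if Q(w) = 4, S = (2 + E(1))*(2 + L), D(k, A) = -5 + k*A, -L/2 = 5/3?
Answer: 728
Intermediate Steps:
L = -10/3 ≈ -3.3333
D(k, A) = -5 + A*k
S = -4 (S = (2 + 1)*(2 - 10/3) = 3*(-4/3) = -4)
Q(S)*D(-17, -11) = 4*(-5 - 11*(-17)) = 4*(-5 + 187) = 4*182 = 728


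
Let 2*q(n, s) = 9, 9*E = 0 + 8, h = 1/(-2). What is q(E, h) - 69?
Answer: -129/2 ≈ -64.500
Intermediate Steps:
h = -½ ≈ -0.50000
E = 8/9 (E = (0 + 8)/9 = (⅑)*8 = 8/9 ≈ 0.88889)
q(n, s) = 9/2 (q(n, s) = (½)*9 = 9/2)
q(E, h) - 69 = 9/2 - 69 = -129/2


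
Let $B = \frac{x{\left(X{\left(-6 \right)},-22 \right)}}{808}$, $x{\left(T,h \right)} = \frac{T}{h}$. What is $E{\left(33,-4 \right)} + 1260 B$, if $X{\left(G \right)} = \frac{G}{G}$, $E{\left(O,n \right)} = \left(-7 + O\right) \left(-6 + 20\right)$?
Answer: $\frac{1617301}{4444} \approx 363.93$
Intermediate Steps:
$E{\left(O,n \right)} = -98 + 14 O$ ($E{\left(O,n \right)} = \left(-7 + O\right) 14 = -98 + 14 O$)
$X{\left(G \right)} = 1$
$B = - \frac{1}{17776}$ ($B = \frac{1 \frac{1}{-22}}{808} = 1 \left(- \frac{1}{22}\right) \frac{1}{808} = \left(- \frac{1}{22}\right) \frac{1}{808} = - \frac{1}{17776} \approx -5.6256 \cdot 10^{-5}$)
$E{\left(33,-4 \right)} + 1260 B = \left(-98 + 14 \cdot 33\right) + 1260 \left(- \frac{1}{17776}\right) = \left(-98 + 462\right) - \frac{315}{4444} = 364 - \frac{315}{4444} = \frac{1617301}{4444}$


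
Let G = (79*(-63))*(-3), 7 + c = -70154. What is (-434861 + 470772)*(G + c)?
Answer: -1983364530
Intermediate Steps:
c = -70161 (c = -7 - 70154 = -70161)
G = 14931 (G = -4977*(-3) = 14931)
(-434861 + 470772)*(G + c) = (-434861 + 470772)*(14931 - 70161) = 35911*(-55230) = -1983364530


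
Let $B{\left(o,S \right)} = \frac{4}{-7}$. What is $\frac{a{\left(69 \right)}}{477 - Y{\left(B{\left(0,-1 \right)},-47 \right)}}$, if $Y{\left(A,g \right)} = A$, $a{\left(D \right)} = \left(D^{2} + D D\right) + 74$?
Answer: $\frac{67172}{3343} \approx 20.093$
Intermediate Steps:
$B{\left(o,S \right)} = - \frac{4}{7}$ ($B{\left(o,S \right)} = 4 \left(- \frac{1}{7}\right) = - \frac{4}{7}$)
$a{\left(D \right)} = 74 + 2 D^{2}$ ($a{\left(D \right)} = \left(D^{2} + D^{2}\right) + 74 = 2 D^{2} + 74 = 74 + 2 D^{2}$)
$\frac{a{\left(69 \right)}}{477 - Y{\left(B{\left(0,-1 \right)},-47 \right)}} = \frac{74 + 2 \cdot 69^{2}}{477 - - \frac{4}{7}} = \frac{74 + 2 \cdot 4761}{477 + \frac{4}{7}} = \frac{74 + 9522}{\frac{3343}{7}} = 9596 \cdot \frac{7}{3343} = \frac{67172}{3343}$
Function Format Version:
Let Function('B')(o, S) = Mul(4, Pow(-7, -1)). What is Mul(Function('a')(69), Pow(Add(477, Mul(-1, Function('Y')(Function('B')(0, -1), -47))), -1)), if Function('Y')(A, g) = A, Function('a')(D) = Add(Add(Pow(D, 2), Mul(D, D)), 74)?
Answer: Rational(67172, 3343) ≈ 20.093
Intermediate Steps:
Function('B')(o, S) = Rational(-4, 7) (Function('B')(o, S) = Mul(4, Rational(-1, 7)) = Rational(-4, 7))
Function('a')(D) = Add(74, Mul(2, Pow(D, 2))) (Function('a')(D) = Add(Add(Pow(D, 2), Pow(D, 2)), 74) = Add(Mul(2, Pow(D, 2)), 74) = Add(74, Mul(2, Pow(D, 2))))
Mul(Function('a')(69), Pow(Add(477, Mul(-1, Function('Y')(Function('B')(0, -1), -47))), -1)) = Mul(Add(74, Mul(2, Pow(69, 2))), Pow(Add(477, Mul(-1, Rational(-4, 7))), -1)) = Mul(Add(74, Mul(2, 4761)), Pow(Add(477, Rational(4, 7)), -1)) = Mul(Add(74, 9522), Pow(Rational(3343, 7), -1)) = Mul(9596, Rational(7, 3343)) = Rational(67172, 3343)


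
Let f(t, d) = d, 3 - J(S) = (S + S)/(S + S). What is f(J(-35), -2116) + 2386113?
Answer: 2383997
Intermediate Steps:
J(S) = 2 (J(S) = 3 - (S + S)/(S + S) = 3 - 2*S/(2*S) = 3 - 2*S*1/(2*S) = 3 - 1*1 = 3 - 1 = 2)
f(J(-35), -2116) + 2386113 = -2116 + 2386113 = 2383997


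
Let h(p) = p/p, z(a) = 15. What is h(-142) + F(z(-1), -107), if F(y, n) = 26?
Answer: 27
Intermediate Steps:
h(p) = 1
h(-142) + F(z(-1), -107) = 1 + 26 = 27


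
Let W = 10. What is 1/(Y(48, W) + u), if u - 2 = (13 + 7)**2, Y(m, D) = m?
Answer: 1/450 ≈ 0.0022222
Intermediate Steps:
u = 402 (u = 2 + (13 + 7)**2 = 2 + 20**2 = 2 + 400 = 402)
1/(Y(48, W) + u) = 1/(48 + 402) = 1/450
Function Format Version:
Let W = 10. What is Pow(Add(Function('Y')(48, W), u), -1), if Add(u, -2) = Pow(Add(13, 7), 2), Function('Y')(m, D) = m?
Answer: Rational(1, 450) ≈ 0.0022222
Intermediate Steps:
u = 402 (u = Add(2, Pow(Add(13, 7), 2)) = Add(2, Pow(20, 2)) = Add(2, 400) = 402)
Pow(Add(Function('Y')(48, W), u), -1) = Pow(Add(48, 402), -1) = Pow(450, -1) = Rational(1, 450)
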